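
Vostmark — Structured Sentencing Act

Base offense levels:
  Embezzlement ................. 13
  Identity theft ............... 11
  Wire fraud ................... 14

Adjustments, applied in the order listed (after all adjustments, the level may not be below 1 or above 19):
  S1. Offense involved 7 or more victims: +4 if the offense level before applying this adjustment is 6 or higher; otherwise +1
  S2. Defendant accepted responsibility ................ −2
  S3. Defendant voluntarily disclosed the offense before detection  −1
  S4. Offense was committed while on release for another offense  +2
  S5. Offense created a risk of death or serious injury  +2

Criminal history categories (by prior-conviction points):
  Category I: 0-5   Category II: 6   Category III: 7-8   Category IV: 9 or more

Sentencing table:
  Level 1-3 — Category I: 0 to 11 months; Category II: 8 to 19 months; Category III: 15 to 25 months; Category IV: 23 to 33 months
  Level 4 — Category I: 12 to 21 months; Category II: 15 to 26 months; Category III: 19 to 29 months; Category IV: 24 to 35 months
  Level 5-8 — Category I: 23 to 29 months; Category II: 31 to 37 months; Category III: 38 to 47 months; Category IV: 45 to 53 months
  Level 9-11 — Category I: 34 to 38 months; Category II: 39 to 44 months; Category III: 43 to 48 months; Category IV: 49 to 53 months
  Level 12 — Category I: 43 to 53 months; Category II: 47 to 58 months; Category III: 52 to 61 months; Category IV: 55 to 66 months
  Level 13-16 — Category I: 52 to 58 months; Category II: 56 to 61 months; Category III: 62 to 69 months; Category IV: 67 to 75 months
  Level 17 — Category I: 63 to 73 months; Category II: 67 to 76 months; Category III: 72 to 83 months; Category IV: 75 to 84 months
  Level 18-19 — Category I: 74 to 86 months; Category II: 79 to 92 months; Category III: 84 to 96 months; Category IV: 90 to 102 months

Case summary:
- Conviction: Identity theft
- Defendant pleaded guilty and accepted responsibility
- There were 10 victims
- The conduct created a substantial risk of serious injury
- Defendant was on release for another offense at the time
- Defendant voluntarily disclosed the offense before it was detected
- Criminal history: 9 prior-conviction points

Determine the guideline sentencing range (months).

67-75 months

Base offense level for identity theft: 11.
S1 applies (level before this adjustment is 11 ≥ 6, so +4): 11 + 4 = 15.
S2 applies: 15 − 2 = 13.
S3 applies: 13 − 1 = 12.
S4 applies: 12 + 2 = 14.
S5 applies: 14 + 2 = 16.
Final offense level: 16.
Criminal history: 9 prior points → Category IV (9+).
Level 16 falls in the 13-16 band.
Grid: Level 13-16 × Category IV = 67-75 months.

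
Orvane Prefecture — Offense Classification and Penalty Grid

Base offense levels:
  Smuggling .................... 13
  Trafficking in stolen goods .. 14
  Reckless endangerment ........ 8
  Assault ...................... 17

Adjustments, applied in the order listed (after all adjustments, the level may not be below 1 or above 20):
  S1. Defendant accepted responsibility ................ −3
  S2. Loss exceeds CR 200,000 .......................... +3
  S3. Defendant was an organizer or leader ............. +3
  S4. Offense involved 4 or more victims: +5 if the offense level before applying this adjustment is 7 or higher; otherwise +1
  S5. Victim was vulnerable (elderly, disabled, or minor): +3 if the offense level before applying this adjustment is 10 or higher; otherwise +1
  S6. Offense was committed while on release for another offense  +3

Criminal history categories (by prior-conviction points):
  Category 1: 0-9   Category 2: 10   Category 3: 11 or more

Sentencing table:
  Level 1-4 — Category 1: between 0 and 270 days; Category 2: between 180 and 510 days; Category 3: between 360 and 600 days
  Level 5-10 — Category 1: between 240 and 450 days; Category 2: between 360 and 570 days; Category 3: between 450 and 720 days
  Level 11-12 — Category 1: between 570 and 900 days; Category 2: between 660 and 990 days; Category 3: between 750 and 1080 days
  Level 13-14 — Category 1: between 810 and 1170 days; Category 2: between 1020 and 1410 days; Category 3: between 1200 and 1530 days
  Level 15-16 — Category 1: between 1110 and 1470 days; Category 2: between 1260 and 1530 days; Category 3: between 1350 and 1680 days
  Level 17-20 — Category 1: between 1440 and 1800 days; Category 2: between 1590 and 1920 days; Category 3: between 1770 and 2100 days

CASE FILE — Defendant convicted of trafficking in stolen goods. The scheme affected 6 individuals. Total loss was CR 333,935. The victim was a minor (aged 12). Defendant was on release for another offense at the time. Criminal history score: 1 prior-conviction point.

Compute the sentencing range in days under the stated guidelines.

Base offense level for trafficking in stolen goods: 14.
S1 does not apply.
S2 applies: 14 + 3 = 17.
S3 does not apply.
S4 applies (level before this adjustment is 17 ≥ 7, so +5): 17 + 5 = 22.
S5 applies (level before this adjustment is 22 ≥ 10, so +3): 22 + 3 = 25.
S6 applies: 25 + 3 = 28.
Level 28 exceeds the maximum of 20; capped at 20.
Final offense level: 20.
Criminal history: 1 prior point → Category 1 (0-9).
Level 20 falls in the 17-20 band.
Grid: Level 17-20 × Category 1 = 1440-1800 days.

1440-1800 days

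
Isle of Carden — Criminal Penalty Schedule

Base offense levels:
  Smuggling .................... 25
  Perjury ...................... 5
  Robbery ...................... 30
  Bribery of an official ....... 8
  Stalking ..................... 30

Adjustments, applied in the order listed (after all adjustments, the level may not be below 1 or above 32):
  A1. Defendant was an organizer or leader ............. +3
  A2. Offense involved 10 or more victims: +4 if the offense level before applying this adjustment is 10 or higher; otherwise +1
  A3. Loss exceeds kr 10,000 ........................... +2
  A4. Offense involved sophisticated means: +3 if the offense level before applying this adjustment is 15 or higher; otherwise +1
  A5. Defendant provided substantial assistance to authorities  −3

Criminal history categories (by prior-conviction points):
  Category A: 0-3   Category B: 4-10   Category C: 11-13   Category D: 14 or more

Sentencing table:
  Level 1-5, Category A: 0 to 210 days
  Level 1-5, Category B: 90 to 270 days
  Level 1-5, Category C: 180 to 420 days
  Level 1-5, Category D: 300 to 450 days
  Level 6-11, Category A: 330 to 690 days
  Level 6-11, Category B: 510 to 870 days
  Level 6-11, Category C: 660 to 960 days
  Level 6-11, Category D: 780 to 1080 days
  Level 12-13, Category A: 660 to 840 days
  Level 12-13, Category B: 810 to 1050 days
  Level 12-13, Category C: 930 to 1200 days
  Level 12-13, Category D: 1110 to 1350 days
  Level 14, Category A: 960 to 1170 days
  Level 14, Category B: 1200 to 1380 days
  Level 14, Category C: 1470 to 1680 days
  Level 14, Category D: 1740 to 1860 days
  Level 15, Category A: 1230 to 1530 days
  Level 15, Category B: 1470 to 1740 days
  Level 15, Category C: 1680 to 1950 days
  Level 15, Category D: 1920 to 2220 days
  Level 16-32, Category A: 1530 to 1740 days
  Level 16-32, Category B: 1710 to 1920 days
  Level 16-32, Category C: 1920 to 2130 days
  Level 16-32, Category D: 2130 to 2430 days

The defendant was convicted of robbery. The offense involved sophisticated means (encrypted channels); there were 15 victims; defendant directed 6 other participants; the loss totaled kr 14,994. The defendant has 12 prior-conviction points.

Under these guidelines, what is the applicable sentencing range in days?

1920-2130 days

Base offense level for robbery: 30.
A1 applies: 30 + 3 = 33.
A2 applies (level before this adjustment is 33 ≥ 10, so +4): 33 + 4 = 37.
A3 applies: 37 + 2 = 39.
A4 applies (level before this adjustment is 39 ≥ 15, so +3): 39 + 3 = 42.
A5 does not apply.
Level 42 exceeds the maximum of 32; capped at 32.
Final offense level: 32.
Criminal history: 12 prior points → Category C (11-13).
Level 32 falls in the 16-32 band.
Grid: Level 16-32 × Category C = 1920-2130 days.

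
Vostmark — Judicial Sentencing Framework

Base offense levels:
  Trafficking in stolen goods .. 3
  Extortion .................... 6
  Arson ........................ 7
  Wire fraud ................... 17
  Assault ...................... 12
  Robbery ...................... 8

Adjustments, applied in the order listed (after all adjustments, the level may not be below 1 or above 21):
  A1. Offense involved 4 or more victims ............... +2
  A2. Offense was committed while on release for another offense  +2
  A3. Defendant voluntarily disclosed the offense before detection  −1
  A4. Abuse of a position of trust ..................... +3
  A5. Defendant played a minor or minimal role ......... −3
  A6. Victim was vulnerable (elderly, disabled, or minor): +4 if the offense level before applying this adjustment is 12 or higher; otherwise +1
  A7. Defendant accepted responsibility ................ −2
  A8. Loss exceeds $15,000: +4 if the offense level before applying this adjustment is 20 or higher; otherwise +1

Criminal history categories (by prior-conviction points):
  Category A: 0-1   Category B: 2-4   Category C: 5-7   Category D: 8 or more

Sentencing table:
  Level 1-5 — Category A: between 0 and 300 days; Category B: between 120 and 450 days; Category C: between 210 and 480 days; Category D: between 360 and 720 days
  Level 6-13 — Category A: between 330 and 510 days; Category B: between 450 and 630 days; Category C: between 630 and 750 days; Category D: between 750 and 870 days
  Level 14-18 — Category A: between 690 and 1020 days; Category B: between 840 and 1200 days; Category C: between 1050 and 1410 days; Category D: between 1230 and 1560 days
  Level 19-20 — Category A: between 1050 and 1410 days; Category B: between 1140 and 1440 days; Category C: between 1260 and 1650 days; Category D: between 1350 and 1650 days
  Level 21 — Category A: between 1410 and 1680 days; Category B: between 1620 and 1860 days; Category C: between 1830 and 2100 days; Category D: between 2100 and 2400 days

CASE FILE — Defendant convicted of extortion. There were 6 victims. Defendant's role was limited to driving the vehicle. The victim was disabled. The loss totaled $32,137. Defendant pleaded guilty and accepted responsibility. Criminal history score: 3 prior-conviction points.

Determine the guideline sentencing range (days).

Base offense level for extortion: 6.
A1 applies: 6 + 2 = 8.
A2 does not apply.
A3 does not apply.
A4 does not apply.
A5 applies: 8 − 3 = 5.
A6 applies (level before this adjustment is 5 < 12, so +1): 5 + 1 = 6.
A7 applies: 6 − 2 = 4.
A8 applies (level before this adjustment is 4 < 20, so +1): 4 + 1 = 5.
Final offense level: 5.
Criminal history: 3 prior points → Category B (2-4).
Level 5 falls in the 1-5 band.
Grid: Level 1-5 × Category B = 120-450 days.

120-450 days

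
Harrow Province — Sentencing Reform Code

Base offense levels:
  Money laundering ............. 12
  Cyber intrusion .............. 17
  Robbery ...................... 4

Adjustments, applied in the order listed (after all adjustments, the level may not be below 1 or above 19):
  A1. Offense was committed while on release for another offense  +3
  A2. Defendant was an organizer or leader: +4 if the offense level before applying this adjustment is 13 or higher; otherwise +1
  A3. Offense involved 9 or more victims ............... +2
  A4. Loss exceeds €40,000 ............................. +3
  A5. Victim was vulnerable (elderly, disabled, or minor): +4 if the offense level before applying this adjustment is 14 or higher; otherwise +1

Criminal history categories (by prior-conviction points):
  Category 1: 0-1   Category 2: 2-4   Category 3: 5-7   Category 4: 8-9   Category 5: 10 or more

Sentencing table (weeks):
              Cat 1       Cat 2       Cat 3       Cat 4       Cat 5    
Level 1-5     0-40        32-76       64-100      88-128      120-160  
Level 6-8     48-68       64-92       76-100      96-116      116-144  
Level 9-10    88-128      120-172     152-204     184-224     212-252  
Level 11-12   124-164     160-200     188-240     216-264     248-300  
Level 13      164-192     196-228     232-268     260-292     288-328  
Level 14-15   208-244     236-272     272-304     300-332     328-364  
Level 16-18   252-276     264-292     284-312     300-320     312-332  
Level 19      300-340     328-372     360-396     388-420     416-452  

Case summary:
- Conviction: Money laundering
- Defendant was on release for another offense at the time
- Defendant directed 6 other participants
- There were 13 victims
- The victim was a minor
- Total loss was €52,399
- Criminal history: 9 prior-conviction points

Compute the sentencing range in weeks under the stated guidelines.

Base offense level for money laundering: 12.
A1 applies: 12 + 3 = 15.
A2 applies (level before this adjustment is 15 ≥ 13, so +4): 15 + 4 = 19.
A3 applies: 19 + 2 = 21.
A4 applies: 21 + 3 = 24.
A5 applies (level before this adjustment is 24 ≥ 14, so +4): 24 + 4 = 28.
Level 28 exceeds the maximum of 19; capped at 19.
Final offense level: 19.
Criminal history: 9 prior points → Category 4 (8-9).
Level 19 falls in the 19 band.
Grid: Level 19 × Category 4 = 388-420 weeks.

388-420 weeks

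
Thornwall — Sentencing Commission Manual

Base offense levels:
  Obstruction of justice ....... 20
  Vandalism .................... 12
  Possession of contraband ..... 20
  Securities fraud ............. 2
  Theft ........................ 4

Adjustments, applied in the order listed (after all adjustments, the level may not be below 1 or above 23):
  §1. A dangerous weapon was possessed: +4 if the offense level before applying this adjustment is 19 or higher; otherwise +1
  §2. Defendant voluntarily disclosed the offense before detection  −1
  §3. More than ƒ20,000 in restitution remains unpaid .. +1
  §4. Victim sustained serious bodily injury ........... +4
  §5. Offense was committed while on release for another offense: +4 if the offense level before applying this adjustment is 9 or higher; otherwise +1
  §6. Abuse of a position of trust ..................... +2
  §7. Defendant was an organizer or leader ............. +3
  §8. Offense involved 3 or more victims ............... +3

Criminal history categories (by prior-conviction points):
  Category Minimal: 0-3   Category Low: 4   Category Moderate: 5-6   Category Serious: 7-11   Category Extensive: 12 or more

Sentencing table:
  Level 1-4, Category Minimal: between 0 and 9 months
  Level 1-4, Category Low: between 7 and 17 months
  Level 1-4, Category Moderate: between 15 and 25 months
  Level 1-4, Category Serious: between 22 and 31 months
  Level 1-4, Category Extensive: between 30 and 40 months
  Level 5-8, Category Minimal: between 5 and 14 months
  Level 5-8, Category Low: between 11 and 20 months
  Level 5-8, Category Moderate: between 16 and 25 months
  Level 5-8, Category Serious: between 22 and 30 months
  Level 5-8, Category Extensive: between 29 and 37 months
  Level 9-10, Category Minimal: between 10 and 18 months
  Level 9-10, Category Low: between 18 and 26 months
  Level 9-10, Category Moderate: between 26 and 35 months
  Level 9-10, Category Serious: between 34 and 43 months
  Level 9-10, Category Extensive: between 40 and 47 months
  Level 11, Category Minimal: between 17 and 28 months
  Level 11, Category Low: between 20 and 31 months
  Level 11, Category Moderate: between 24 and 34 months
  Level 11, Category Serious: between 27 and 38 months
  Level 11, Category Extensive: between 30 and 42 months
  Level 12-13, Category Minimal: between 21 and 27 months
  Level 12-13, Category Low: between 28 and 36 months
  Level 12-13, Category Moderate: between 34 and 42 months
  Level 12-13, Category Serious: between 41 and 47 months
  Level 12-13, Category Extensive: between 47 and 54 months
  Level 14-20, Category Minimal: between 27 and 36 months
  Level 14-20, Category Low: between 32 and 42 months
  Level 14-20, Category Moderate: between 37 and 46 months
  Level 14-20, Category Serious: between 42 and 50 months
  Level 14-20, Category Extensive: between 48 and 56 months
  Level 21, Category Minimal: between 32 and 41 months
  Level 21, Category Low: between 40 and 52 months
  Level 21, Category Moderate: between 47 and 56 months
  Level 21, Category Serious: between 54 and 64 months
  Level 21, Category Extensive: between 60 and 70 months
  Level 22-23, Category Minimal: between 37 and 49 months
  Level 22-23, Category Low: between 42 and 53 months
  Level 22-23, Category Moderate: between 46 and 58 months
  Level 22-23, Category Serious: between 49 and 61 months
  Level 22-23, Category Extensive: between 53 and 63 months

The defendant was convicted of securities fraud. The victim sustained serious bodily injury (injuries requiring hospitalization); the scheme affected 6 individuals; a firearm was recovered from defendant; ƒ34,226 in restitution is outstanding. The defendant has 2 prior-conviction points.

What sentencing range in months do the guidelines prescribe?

17-28 months

Base offense level for securities fraud: 2.
§1 applies (level before this adjustment is 2 < 19, so +1): 2 + 1 = 3.
§2 does not apply.
§3 applies: 3 + 1 = 4.
§4 applies: 4 + 4 = 8.
§5 does not apply.
§6 does not apply.
§8 applies: 8 + 3 = 11.
Final offense level: 11.
Criminal history: 2 prior points → Category Minimal (0-3).
Level 11 falls in the 11 band.
Grid: Level 11 × Category Minimal = 17-28 months.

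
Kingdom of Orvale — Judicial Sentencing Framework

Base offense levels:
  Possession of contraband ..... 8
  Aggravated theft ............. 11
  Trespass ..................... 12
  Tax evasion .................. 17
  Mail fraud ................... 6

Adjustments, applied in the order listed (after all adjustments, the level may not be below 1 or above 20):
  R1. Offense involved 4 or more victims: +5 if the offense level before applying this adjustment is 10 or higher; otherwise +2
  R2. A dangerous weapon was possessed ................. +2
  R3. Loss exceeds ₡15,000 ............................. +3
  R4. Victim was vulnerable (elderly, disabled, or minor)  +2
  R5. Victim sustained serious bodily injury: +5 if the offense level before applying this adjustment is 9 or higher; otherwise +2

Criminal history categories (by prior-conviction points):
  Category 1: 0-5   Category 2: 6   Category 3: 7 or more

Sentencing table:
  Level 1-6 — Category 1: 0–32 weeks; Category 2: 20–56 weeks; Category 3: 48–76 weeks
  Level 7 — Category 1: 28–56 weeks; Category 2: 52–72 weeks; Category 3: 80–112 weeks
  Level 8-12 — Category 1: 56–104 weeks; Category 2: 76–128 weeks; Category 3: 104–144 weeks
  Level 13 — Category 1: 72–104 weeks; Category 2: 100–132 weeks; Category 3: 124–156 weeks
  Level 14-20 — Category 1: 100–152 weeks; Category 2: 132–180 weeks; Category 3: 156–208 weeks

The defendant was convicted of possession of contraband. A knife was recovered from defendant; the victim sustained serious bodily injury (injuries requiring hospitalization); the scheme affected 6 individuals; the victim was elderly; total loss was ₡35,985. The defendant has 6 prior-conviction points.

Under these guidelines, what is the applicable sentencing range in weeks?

132-180 weeks

Base offense level for possession of contraband: 8.
R1 applies (level before this adjustment is 8 < 10, so +2): 8 + 2 = 10.
R2 applies: 10 + 2 = 12.
R3 applies: 12 + 3 = 15.
R4 applies: 15 + 2 = 17.
R5 applies (level before this adjustment is 17 ≥ 9, so +5): 17 + 5 = 22.
Level 22 exceeds the maximum of 20; capped at 20.
Final offense level: 20.
Criminal history: 6 prior points → Category 2 (6).
Level 20 falls in the 14-20 band.
Grid: Level 14-20 × Category 2 = 132-180 weeks.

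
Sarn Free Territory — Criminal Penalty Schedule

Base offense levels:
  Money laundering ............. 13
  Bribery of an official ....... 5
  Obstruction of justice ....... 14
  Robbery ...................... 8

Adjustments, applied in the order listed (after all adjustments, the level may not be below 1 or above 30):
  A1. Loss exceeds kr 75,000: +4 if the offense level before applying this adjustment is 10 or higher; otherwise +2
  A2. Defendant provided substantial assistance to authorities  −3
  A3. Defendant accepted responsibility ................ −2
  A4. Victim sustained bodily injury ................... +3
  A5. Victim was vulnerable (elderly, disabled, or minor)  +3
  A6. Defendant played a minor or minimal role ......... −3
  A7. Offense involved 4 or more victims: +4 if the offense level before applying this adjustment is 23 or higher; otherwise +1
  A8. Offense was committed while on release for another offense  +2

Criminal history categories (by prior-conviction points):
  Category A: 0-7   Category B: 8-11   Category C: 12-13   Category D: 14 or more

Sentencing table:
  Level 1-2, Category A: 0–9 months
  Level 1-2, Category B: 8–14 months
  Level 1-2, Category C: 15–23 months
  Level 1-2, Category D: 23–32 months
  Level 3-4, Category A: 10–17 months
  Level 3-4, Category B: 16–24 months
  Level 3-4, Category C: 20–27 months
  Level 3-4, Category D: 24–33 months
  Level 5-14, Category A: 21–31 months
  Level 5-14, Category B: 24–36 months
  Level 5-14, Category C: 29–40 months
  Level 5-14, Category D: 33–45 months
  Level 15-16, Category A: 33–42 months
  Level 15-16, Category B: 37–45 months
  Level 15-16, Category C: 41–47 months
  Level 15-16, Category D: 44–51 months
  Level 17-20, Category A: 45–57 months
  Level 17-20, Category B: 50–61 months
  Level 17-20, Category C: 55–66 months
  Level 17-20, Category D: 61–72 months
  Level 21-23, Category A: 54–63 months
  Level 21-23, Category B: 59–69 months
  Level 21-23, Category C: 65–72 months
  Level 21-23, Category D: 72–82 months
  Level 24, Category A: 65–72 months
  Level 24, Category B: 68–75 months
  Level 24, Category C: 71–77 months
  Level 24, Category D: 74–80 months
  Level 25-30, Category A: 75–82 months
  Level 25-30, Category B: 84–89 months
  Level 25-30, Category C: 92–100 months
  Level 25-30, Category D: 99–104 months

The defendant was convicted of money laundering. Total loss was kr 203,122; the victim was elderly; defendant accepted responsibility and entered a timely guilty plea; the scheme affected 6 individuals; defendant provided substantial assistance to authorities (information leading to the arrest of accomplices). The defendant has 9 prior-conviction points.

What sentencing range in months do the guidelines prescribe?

Base offense level for money laundering: 13.
A1 applies (level before this adjustment is 13 ≥ 10, so +4): 13 + 4 = 17.
A2 applies: 17 − 3 = 14.
A3 applies: 14 − 2 = 12.
A5 applies: 12 + 3 = 15.
A7 applies (level before this adjustment is 15 < 23, so +1): 15 + 1 = 16.
A8 does not apply.
Final offense level: 16.
Criminal history: 9 prior points → Category B (8-11).
Level 16 falls in the 15-16 band.
Grid: Level 15-16 × Category B = 37-45 months.

37-45 months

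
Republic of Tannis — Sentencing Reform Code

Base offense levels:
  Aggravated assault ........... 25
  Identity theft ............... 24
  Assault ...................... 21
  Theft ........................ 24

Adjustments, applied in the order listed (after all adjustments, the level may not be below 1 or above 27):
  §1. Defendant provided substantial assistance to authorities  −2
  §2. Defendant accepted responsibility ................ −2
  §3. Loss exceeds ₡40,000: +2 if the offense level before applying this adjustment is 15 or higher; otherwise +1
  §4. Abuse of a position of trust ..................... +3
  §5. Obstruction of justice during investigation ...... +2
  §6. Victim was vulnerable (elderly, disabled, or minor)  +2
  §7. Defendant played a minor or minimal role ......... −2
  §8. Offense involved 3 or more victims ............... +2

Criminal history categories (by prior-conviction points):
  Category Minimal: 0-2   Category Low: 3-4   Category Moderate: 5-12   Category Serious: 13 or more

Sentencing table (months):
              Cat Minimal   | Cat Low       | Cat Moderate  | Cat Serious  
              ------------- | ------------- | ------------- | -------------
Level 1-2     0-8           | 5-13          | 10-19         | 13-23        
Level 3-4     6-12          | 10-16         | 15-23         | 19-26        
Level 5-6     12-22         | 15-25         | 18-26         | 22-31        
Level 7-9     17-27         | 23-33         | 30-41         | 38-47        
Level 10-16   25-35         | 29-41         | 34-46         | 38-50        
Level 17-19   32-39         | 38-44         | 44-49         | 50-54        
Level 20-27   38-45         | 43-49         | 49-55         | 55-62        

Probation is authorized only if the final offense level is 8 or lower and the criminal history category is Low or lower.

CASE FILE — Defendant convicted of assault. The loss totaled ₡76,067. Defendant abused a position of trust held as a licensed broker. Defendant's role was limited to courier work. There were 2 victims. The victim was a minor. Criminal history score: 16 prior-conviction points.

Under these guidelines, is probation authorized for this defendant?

No

Base offense level for assault: 21.
§3 applies (level before this adjustment is 21 ≥ 15, so +2): 21 + 2 = 23.
§4 applies: 23 + 3 = 26.
§6 applies: 26 + 2 = 28.
§7 applies: 28 − 2 = 26.
Final offense level: 26.
Criminal history: 16 prior points → Category Serious (13+).
Level 26 falls in the 20-27 band.
Grid: Level 20-27 × Category Serious = 55-62 months.
Probation check: level 26 > 8 and category Serious > Low → not eligible.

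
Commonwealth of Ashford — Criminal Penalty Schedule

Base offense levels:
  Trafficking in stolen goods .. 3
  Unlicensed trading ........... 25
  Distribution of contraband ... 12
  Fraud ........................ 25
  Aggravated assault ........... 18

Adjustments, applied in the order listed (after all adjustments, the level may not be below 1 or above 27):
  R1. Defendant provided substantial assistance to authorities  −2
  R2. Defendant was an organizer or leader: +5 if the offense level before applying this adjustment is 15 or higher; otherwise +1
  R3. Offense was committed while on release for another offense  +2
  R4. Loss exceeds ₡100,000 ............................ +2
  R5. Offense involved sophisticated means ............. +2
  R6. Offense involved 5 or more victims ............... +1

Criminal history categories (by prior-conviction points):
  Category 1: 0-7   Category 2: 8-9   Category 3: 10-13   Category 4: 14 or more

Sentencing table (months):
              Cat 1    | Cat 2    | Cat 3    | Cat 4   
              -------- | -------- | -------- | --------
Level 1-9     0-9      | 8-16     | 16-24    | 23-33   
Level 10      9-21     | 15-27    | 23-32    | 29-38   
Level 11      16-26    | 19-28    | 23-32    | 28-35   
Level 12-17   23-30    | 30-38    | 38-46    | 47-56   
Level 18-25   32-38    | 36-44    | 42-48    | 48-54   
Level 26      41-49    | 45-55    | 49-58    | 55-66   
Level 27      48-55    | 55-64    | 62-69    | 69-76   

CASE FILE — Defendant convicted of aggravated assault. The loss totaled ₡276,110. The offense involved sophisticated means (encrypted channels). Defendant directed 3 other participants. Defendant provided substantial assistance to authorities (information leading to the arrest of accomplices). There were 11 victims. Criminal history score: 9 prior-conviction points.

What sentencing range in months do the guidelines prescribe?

45-55 months

Base offense level for aggravated assault: 18.
R1 applies: 18 − 2 = 16.
R2 applies (level before this adjustment is 16 ≥ 15, so +5): 16 + 5 = 21.
R3 does not apply.
R4 applies: 21 + 2 = 23.
R5 applies: 23 + 2 = 25.
R6 applies: 25 + 1 = 26.
Final offense level: 26.
Criminal history: 9 prior points → Category 2 (8-9).
Level 26 falls in the 26 band.
Grid: Level 26 × Category 2 = 45-55 months.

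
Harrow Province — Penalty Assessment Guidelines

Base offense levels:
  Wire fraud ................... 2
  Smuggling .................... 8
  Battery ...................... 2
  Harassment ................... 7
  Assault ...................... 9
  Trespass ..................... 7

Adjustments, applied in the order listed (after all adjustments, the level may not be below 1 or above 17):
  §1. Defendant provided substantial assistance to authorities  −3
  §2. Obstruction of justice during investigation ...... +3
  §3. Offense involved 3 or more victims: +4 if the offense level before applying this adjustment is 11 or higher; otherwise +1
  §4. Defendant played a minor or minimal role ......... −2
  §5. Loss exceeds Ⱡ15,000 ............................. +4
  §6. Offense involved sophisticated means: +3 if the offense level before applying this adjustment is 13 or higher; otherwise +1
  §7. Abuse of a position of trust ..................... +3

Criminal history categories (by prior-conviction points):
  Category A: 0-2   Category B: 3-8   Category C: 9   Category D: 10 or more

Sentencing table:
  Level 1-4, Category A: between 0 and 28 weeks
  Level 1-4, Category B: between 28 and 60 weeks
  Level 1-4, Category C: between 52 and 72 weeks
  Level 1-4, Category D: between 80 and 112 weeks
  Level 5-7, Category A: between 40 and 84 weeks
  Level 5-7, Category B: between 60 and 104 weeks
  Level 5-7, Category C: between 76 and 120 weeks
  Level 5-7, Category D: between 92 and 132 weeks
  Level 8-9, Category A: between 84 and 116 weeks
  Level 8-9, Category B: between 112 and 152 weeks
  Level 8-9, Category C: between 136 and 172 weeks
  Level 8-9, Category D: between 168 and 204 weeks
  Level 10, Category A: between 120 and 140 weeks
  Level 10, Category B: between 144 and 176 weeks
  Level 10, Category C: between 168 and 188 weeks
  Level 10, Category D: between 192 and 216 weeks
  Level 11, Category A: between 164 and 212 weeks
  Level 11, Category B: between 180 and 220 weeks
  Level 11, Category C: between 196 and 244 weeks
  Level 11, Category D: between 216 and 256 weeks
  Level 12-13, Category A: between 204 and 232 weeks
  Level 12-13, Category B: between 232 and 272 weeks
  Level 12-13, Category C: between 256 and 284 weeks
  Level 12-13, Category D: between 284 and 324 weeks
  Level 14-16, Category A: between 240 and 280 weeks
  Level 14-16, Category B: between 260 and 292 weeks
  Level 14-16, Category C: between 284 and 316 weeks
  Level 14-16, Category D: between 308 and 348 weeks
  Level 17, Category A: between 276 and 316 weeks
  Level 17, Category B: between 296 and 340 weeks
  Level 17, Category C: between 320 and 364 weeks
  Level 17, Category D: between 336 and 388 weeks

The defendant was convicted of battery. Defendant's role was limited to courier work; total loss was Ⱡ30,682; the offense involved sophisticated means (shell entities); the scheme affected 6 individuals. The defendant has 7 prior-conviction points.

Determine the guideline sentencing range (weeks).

60-104 weeks

Base offense level for battery: 2.
§1 does not apply.
§2 does not apply.
§3 applies (level before this adjustment is 2 < 11, so +1): 2 + 1 = 3.
§4 applies: 3 − 2 = 1.
§5 applies: 1 + 4 = 5.
§6 applies (level before this adjustment is 5 < 13, so +1): 5 + 1 = 6.
§7 does not apply.
Final offense level: 6.
Criminal history: 7 prior points → Category B (3-8).
Level 6 falls in the 5-7 band.
Grid: Level 5-7 × Category B = 60-104 weeks.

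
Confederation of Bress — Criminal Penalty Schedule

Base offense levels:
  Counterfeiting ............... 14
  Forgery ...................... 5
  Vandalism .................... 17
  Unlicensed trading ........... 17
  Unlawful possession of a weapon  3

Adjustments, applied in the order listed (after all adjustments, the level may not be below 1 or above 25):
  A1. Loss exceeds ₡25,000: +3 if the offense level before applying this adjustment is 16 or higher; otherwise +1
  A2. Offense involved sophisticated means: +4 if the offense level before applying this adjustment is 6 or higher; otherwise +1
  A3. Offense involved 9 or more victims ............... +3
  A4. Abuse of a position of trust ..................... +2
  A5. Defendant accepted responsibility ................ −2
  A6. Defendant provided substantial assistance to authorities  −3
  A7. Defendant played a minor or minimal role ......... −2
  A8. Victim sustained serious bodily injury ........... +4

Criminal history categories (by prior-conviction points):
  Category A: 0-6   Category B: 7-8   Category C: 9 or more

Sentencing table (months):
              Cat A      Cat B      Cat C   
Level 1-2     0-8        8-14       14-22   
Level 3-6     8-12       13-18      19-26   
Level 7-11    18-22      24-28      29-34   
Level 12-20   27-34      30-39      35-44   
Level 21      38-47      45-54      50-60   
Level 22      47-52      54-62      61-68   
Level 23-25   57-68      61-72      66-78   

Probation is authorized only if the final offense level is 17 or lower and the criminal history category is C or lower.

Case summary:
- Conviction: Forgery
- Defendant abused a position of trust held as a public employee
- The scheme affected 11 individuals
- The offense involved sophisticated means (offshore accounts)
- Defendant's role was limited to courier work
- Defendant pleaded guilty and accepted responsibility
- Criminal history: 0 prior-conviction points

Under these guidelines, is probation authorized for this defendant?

Yes

Base offense level for forgery: 5.
A1 does not apply.
A2 applies (level before this adjustment is 5 < 6, so +1): 5 + 1 = 6.
A3 applies: 6 + 3 = 9.
A4 applies: 9 + 2 = 11.
A5 applies: 11 − 2 = 9.
A7 applies: 9 − 2 = 7.
Final offense level: 7.
Criminal history: 0 prior points → Category A (0-6).
Level 7 falls in the 7-11 band.
Grid: Level 7-11 × Category A = 18-22 months.
Probation check: level 7 ≤ 17 and category A ≤ C → eligible.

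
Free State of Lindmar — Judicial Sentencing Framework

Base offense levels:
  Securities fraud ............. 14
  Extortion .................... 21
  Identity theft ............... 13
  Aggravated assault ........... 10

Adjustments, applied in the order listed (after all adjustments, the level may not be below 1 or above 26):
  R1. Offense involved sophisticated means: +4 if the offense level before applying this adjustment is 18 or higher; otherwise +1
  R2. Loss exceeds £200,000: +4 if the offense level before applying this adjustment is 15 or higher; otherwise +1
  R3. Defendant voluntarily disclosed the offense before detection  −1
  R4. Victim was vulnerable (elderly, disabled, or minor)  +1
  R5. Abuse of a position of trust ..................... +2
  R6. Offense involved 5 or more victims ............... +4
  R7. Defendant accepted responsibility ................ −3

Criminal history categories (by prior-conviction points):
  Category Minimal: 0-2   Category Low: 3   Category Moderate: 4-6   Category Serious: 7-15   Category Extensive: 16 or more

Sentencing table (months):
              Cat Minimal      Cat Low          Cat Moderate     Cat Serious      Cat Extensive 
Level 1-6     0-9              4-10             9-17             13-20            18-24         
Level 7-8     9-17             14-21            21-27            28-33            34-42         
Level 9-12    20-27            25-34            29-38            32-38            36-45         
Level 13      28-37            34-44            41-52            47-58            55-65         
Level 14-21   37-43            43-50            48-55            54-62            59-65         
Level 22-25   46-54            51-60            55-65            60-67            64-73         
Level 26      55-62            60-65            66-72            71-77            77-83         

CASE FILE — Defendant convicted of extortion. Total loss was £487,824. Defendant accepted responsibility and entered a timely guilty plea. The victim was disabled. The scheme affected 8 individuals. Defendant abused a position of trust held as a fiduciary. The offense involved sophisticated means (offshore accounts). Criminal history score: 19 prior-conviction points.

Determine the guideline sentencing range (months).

Base offense level for extortion: 21.
R1 applies (level before this adjustment is 21 ≥ 18, so +4): 21 + 4 = 25.
R2 applies (level before this adjustment is 25 ≥ 15, so +4): 25 + 4 = 29.
R3 does not apply.
R4 applies: 29 + 1 = 30.
R5 applies: 30 + 2 = 32.
R6 applies: 32 + 4 = 36.
R7 applies: 36 − 3 = 33.
Level 33 exceeds the maximum of 26; capped at 26.
Final offense level: 26.
Criminal history: 19 prior points → Category Extensive (16+).
Level 26 falls in the 26 band.
Grid: Level 26 × Category Extensive = 77-83 months.

77-83 months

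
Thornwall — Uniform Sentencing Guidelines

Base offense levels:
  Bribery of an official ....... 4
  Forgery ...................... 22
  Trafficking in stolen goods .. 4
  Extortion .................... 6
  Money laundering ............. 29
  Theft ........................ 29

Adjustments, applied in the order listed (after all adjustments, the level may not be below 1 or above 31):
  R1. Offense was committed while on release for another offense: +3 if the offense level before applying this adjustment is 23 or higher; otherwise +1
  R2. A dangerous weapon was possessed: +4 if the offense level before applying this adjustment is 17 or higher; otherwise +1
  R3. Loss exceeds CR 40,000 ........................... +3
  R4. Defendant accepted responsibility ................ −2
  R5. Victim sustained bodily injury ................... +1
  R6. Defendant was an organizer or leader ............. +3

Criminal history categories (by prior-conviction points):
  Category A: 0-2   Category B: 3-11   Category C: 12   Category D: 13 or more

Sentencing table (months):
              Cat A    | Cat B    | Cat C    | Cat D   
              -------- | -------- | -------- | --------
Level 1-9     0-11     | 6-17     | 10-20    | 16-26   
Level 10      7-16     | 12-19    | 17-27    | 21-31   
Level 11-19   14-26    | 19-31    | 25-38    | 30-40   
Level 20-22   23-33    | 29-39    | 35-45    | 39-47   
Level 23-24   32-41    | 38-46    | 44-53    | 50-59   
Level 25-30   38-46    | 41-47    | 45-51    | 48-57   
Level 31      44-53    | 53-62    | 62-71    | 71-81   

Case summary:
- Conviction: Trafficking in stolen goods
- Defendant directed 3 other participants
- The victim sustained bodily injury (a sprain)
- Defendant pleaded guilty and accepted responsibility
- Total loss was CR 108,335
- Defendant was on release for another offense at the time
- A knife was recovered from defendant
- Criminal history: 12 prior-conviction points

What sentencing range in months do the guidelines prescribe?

Base offense level for trafficking in stolen goods: 4.
R1 applies (level before this adjustment is 4 < 23, so +1): 4 + 1 = 5.
R2 applies (level before this adjustment is 5 < 17, so +1): 5 + 1 = 6.
R3 applies: 6 + 3 = 9.
R4 applies: 9 − 2 = 7.
R5 applies: 7 + 1 = 8.
R6 applies: 8 + 3 = 11.
Final offense level: 11.
Criminal history: 12 prior points → Category C (12).
Level 11 falls in the 11-19 band.
Grid: Level 11-19 × Category C = 25-38 months.

25-38 months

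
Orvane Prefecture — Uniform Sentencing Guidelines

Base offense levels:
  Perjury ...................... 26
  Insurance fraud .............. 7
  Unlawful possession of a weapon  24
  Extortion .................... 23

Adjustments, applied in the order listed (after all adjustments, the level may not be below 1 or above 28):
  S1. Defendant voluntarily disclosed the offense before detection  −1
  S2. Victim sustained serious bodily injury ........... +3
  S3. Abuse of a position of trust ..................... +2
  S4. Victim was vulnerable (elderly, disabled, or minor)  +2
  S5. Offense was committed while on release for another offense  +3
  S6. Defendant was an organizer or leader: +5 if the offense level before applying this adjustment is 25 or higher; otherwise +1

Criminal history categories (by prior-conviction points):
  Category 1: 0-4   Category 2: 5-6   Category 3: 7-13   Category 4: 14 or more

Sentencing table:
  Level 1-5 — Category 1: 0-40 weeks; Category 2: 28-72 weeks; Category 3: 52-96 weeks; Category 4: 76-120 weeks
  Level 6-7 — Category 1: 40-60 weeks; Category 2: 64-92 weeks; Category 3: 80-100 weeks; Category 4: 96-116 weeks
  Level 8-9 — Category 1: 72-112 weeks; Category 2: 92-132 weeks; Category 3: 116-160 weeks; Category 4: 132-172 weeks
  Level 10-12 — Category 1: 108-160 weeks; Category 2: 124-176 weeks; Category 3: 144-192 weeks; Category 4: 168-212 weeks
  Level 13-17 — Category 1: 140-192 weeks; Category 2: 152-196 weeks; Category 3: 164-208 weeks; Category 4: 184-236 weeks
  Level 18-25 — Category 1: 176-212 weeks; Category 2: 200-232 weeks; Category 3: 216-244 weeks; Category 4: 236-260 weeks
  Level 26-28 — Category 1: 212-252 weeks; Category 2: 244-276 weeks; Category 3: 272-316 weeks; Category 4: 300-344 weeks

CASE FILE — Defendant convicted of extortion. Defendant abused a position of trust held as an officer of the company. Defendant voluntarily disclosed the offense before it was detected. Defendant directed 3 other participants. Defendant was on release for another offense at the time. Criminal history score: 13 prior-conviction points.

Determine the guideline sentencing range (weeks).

Base offense level for extortion: 23.
S1 applies: 23 − 1 = 22.
S2 does not apply.
S3 applies: 22 + 2 = 24.
S4 does not apply.
S5 applies: 24 + 3 = 27.
S6 applies (level before this adjustment is 27 ≥ 25, so +5): 27 + 5 = 32.
Level 32 exceeds the maximum of 28; capped at 28.
Final offense level: 28.
Criminal history: 13 prior points → Category 3 (7-13).
Level 28 falls in the 26-28 band.
Grid: Level 26-28 × Category 3 = 272-316 weeks.

272-316 weeks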